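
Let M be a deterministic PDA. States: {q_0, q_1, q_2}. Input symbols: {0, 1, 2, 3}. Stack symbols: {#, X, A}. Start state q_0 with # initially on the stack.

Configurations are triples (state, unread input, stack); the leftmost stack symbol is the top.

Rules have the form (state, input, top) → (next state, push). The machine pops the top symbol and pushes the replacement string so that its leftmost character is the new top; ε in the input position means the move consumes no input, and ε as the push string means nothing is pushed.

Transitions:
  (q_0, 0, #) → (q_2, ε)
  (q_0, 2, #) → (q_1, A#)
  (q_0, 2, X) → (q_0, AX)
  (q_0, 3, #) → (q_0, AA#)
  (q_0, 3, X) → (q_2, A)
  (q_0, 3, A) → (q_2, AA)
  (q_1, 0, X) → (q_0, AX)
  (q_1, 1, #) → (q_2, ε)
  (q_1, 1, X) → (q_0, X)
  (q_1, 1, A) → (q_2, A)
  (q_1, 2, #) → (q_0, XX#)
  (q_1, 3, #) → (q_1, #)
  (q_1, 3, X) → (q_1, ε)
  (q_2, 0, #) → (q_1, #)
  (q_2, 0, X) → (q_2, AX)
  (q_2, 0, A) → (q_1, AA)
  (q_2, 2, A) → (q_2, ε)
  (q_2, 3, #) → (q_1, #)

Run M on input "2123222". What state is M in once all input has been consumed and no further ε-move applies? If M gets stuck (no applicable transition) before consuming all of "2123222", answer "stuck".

(q_0, 2123222, #)
  read 2, top #: go to q_1, push A# → (q_1, 123222, A#)
  read 1, top A: go to q_2, push A → (q_2, 23222, A#)
  read 2, top A: go to q_2, push ε → (q_2, 3222, #)
  read 3, top #: go to q_1, push # → (q_1, 222, #)
  read 2, top #: go to q_0, push XX# → (q_0, 22, XX#)
  read 2, top X: go to q_0, push AX → (q_0, 2, AXX#)
No transition for (q_0, 2, top A); M blocks with input 2 remaining.

stuck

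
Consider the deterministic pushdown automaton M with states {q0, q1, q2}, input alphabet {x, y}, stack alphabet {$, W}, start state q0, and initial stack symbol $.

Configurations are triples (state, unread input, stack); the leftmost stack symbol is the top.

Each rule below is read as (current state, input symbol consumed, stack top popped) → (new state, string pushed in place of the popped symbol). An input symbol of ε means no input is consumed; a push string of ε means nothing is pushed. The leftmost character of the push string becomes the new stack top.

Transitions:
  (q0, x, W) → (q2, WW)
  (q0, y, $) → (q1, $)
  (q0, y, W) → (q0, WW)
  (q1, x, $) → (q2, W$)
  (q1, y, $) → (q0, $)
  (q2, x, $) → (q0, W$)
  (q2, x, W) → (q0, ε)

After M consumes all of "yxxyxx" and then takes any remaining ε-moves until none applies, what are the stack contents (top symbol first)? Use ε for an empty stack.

$

(q0, yxxyxx, $)
  read y, top $: go to q1, push $ → (q1, xxyxx, $)
  read x, top $: go to q2, push W$ → (q2, xyxx, W$)
  read x, top W: go to q0, push ε → (q0, yxx, $)
  read y, top $: go to q1, push $ → (q1, xx, $)
  read x, top $: go to q2, push W$ → (q2, x, W$)
  read x, top W: go to q0, push ε → (q0, ε, $)
All input consumed in state q0 with stack $.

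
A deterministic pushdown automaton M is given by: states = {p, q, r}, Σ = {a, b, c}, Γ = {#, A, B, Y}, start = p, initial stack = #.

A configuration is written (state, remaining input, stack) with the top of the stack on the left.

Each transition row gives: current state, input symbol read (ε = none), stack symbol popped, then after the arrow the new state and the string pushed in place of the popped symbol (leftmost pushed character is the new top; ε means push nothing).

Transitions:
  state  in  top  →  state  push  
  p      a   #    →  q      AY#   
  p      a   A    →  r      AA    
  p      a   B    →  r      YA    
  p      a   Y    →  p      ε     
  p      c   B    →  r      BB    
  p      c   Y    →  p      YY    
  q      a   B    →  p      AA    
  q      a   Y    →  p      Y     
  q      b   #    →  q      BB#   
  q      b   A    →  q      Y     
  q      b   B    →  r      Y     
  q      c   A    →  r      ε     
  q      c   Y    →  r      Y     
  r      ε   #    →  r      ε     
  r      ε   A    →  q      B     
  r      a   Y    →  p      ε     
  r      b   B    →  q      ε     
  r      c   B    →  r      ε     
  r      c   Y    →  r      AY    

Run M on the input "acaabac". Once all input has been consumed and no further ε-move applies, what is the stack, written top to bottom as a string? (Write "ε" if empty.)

(p, acaabac, #)
  read a, top #: go to q, push AY# → (q, caabac, AY#)
  read c, top A: go to r, push ε → (r, aabac, Y#)
  read a, top Y: go to p, push ε → (p, abac, #)
  read a, top #: go to q, push AY# → (q, bac, AY#)
  read b, top A: go to q, push Y → (q, ac, YY#)
  read a, top Y: go to p, push Y → (p, c, YY#)
  read c, top Y: go to p, push YY → (p, ε, YYY#)
All input consumed in state p with stack YYY#.

YYY#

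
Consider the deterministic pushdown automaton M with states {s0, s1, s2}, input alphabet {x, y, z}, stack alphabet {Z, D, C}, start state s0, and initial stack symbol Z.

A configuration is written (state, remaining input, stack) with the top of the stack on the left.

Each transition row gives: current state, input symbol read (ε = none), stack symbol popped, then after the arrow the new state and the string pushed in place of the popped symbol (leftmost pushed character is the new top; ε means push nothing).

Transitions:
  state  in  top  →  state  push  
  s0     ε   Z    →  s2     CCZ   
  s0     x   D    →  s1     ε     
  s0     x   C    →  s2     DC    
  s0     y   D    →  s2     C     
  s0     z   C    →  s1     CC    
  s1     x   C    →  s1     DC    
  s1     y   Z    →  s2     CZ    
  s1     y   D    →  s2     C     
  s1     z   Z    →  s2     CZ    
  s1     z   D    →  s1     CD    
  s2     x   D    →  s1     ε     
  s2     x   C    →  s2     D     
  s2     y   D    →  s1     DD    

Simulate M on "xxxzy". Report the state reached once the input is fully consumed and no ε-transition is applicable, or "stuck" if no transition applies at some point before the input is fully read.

stuck

(s0, xxxzy, Z)
  ε-move, top Z: go to s2, push CCZ → (s2, xxxzy, CCZ)
  read x, top C: go to s2, push D → (s2, xxzy, DCZ)
  read x, top D: go to s1, push ε → (s1, xzy, CZ)
  read x, top C: go to s1, push DC → (s1, zy, DCZ)
  read z, top D: go to s1, push CD → (s1, y, CDCZ)
No transition for (s1, y, top C); M blocks with input y remaining.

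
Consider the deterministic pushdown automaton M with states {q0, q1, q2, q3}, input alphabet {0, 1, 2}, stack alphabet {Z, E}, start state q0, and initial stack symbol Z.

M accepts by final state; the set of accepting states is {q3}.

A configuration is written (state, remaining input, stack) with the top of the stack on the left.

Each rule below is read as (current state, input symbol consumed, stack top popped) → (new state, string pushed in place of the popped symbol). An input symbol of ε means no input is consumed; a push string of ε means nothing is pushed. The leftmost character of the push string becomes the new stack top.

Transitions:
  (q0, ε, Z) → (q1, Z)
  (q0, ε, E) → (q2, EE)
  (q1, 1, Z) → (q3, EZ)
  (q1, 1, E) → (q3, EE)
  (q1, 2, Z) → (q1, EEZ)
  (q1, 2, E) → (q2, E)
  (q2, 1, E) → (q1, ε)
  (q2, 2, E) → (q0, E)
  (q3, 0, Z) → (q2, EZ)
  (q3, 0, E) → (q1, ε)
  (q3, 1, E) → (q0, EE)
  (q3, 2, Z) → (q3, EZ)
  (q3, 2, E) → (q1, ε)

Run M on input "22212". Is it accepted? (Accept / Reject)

Reject

(q0, 22212, Z)
  ε-move, top Z: go to q1, push Z → (q1, 22212, Z)
  read 2, top Z: go to q1, push EEZ → (q1, 2212, EEZ)
  read 2, top E: go to q2, push E → (q2, 212, EEZ)
  read 2, top E: go to q0, push E → (q0, 12, EEZ)
  ε-move, top E: go to q2, push EE → (q2, 12, EEEZ)
  read 1, top E: go to q1, push ε → (q1, 2, EEZ)
  read 2, top E: go to q2, push E → (q2, ε, EEZ)
All input consumed; state q2 ∉ F and no further ε-move applies.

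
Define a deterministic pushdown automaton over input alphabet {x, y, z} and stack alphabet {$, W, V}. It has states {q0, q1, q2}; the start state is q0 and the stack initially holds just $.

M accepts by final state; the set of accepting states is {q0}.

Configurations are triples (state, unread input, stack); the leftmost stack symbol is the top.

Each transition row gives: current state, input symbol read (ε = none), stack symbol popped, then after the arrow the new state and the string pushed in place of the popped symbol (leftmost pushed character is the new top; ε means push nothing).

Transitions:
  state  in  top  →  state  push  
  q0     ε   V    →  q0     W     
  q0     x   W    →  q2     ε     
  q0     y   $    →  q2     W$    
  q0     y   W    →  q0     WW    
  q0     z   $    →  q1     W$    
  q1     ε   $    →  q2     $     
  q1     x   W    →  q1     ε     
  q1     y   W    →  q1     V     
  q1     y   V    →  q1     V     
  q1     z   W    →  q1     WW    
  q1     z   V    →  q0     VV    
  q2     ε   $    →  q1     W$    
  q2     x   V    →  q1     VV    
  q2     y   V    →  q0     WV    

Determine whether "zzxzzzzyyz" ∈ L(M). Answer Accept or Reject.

Accept

(q0, zzxzzzzyyz, $) ⊢ (q1, zxzzzzyyz, W$) ⊢ (q1, xzzzzyyz, WW$) ⊢ (q1, zzzzyyz, W$) ⊢ (q1, zzzyyz, WW$) ⊢ (q1, zzyyz, WWW$) ⊢ (q1, zyyz, WWWW$) ⊢ (q1, yyz, WWWWW$) ⊢ (q1, yz, VWWWW$) ⊢ (q1, z, VWWWW$) ⊢ (q0, ε, VVWWWW$)
All input consumed; state q0 ∈ F.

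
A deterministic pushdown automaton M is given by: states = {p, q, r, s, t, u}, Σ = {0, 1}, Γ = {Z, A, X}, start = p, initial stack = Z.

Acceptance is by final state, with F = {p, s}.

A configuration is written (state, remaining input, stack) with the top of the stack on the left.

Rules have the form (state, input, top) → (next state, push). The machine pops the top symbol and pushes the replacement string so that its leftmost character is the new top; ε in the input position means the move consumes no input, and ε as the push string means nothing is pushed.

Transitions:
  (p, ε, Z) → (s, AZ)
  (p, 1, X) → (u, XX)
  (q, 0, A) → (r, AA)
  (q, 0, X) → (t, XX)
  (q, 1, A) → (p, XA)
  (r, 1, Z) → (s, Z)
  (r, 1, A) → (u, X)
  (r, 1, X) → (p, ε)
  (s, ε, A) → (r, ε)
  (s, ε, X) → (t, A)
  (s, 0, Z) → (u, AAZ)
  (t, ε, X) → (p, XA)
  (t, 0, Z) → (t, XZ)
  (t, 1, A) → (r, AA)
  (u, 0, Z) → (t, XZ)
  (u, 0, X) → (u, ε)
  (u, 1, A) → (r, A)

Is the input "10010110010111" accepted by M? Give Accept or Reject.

Reject

(p, 10010110010111, Z) ⊢ (s, 10010110010111, AZ) ⊢ (r, 10010110010111, Z) ⊢ (s, 0010110010111, Z) ⊢ (u, 010110010111, AAZ)
No transition applies at (u, 010110010111, AAZ); input not fully consumed.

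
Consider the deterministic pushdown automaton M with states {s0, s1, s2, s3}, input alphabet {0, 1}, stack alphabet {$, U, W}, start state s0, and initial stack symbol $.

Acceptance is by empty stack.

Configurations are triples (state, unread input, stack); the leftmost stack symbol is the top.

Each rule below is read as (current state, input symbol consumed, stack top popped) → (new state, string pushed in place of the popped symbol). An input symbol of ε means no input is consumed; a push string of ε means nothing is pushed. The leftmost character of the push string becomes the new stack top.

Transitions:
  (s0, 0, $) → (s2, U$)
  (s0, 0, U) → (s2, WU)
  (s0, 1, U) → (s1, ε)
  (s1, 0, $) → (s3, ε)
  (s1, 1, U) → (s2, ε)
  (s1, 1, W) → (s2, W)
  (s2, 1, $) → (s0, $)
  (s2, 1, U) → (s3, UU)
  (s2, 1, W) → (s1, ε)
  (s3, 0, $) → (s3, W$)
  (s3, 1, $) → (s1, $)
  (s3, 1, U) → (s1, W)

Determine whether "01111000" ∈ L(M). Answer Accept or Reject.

Reject

(s0, 01111000, $)
  read 0, top $: go to s2, push U$ → (s2, 1111000, U$)
  read 1, top U: go to s3, push UU → (s3, 111000, UU$)
  read 1, top U: go to s1, push W → (s1, 11000, WU$)
  read 1, top W: go to s2, push W → (s2, 1000, WU$)
  read 1, top W: go to s1, push ε → (s1, 000, U$)
No transition applies at (s1, 000, U$); input not fully consumed.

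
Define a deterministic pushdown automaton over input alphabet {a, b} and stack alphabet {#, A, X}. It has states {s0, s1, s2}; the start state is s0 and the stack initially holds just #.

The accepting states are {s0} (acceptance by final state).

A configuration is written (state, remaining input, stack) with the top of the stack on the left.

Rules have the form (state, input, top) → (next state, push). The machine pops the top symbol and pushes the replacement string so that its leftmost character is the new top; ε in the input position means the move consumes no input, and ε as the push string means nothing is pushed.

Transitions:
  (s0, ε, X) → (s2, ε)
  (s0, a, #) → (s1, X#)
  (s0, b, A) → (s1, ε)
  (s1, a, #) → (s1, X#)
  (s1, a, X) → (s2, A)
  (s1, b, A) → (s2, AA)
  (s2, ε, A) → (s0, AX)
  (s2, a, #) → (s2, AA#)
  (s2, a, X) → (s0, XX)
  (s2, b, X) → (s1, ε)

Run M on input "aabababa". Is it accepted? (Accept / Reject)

Accept

(s0, aabababa, #) ⊢ (s1, abababa, X#) ⊢ (s2, bababa, A#) ⊢ (s0, bababa, AX#) ⊢ (s1, ababa, X#) ⊢ (s2, baba, A#) ⊢ (s0, baba, AX#) ⊢ (s1, aba, X#) ⊢ (s2, ba, A#) ⊢ (s0, ba, AX#) ⊢ (s1, a, X#) ⊢ (s2, ε, A#) ⊢ (s0, ε, AX#)
All input consumed; state s0 ∈ F.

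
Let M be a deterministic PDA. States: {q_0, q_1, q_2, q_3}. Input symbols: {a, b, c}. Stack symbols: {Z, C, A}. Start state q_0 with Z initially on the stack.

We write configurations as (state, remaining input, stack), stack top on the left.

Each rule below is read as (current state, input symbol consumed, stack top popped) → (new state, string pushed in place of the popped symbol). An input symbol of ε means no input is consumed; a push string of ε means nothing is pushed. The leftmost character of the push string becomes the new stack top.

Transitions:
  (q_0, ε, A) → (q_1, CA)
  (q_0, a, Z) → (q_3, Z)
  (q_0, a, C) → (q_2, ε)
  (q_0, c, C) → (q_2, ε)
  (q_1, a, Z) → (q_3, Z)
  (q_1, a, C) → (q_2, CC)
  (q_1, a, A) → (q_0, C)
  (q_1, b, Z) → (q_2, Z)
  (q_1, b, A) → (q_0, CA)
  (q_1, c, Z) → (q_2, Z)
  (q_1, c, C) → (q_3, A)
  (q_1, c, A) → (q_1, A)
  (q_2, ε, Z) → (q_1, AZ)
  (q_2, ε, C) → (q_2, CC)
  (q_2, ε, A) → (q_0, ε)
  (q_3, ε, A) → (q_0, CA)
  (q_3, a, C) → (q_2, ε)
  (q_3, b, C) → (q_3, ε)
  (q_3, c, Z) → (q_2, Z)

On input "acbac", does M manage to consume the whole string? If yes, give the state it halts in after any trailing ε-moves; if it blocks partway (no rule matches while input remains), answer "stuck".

stuck

(q_0, acbac, Z) ⊢ (q_3, cbac, Z) ⊢ (q_2, bac, Z) ⊢ (q_1, bac, AZ) ⊢ (q_0, ac, CAZ) ⊢ (q_2, c, AZ) ⊢ (q_0, c, Z)
No transition for (q_0, c, top Z); M blocks with input c remaining.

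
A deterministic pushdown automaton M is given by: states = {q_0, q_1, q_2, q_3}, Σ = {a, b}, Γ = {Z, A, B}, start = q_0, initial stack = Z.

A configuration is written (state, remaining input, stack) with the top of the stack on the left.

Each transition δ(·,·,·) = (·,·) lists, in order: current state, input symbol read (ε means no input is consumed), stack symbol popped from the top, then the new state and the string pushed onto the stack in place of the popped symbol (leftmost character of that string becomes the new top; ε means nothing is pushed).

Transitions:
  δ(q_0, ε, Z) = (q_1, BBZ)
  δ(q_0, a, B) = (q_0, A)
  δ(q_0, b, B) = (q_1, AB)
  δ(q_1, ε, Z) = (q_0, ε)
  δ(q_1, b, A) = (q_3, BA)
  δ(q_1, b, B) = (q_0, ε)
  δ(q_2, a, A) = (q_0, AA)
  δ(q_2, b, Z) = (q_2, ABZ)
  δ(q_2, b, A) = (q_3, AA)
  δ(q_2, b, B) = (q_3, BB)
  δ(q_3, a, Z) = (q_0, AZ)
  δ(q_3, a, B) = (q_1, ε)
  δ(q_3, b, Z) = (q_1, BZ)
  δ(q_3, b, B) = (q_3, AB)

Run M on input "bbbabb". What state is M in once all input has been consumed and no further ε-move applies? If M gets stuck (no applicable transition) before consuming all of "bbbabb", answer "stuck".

q_3

(q_0, bbbabb, Z) ⊢ (q_1, bbbabb, BBZ) ⊢ (q_0, bbabb, BZ) ⊢ (q_1, babb, ABZ) ⊢ (q_3, abb, BABZ) ⊢ (q_1, bb, ABZ) ⊢ (q_3, b, BABZ) ⊢ (q_3, ε, ABABZ)
All input consumed; M is in state q_3.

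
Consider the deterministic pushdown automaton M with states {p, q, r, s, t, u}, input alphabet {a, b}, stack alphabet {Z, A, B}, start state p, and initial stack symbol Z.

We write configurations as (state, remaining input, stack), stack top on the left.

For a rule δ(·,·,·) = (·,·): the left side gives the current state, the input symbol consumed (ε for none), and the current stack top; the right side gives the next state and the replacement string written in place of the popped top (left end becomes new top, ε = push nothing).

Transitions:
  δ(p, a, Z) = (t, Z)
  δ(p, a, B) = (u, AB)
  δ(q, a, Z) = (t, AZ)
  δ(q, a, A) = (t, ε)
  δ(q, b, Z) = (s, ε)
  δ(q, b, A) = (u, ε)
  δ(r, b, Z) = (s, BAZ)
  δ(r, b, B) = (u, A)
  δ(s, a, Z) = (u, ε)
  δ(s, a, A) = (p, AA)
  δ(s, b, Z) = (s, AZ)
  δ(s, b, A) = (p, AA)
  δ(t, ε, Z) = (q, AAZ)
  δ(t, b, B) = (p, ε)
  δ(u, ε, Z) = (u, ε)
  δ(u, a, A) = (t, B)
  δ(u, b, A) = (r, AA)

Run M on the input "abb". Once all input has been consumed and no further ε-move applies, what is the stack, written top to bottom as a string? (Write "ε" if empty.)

(p, abb, Z)
  read a, top Z: go to t, push Z → (t, bb, Z)
  ε-move, top Z: go to q, push AAZ → (q, bb, AAZ)
  read b, top A: go to u, push ε → (u, b, AZ)
  read b, top A: go to r, push AA → (r, ε, AAZ)
All input consumed in state r with stack AAZ.

AAZ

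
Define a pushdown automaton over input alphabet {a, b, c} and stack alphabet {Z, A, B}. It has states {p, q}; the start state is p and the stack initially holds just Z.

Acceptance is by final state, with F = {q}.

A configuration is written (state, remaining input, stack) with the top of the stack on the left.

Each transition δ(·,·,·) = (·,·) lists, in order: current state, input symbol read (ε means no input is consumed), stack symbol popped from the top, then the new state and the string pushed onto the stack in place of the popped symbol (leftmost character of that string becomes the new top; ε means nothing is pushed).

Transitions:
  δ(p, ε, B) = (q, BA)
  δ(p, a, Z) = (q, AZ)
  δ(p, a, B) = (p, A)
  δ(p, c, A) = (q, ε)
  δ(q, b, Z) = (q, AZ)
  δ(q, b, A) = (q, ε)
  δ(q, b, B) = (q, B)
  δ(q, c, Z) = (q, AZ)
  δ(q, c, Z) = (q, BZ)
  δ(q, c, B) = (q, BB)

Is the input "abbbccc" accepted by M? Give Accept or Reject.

One accepting computation: (p, abbbccc, Z) ⊢ (q, bbbccc, AZ) ⊢ (q, bbccc, Z) ⊢ (q, bccc, AZ) ⊢ (q, ccc, Z) ⊢ (q, cc, BZ) ⊢ (q, c, BBZ) ⊢ (q, ε, BBBZ)
All input consumed and state q ∈ F.

Accept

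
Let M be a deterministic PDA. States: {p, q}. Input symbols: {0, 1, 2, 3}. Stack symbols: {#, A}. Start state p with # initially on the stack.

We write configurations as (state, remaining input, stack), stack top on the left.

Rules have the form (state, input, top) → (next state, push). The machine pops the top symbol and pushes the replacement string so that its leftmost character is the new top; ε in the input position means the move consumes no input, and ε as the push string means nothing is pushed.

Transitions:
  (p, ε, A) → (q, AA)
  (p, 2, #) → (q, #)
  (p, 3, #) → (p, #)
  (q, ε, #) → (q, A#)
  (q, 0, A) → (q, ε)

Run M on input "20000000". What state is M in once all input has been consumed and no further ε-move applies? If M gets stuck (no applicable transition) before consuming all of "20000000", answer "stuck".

(p, 20000000, #) ⊢ (q, 0000000, #) ⊢ (q, 0000000, A#) ⊢ (q, 000000, #) ⊢ (q, 000000, A#) ⊢ (q, 00000, #) ⊢ (q, 00000, A#) ⊢ (q, 0000, #) ⊢ (q, 0000, A#) ⊢ (q, 000, #) ⊢ (q, 000, A#) ⊢ (q, 00, #) ⊢ (q, 00, A#) ⊢ (q, 0, #) ⊢ (q, 0, A#) ⊢ (q, ε, #) ⊢ (q, ε, A#)
All input consumed; M is in state q.

q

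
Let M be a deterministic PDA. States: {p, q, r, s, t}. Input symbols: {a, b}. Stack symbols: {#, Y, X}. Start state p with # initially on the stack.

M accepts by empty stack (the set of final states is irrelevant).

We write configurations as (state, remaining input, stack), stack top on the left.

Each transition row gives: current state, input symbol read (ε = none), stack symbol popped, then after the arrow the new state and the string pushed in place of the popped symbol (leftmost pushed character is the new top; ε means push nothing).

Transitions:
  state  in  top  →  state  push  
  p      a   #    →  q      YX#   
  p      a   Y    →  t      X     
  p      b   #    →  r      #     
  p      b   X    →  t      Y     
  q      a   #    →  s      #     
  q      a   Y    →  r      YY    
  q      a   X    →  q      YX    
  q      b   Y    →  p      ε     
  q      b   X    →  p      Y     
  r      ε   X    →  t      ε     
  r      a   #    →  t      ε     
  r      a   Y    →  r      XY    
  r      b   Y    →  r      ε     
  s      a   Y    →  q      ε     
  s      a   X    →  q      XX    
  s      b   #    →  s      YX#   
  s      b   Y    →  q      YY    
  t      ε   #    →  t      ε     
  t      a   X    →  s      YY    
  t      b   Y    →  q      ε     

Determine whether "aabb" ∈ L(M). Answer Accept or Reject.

Accept

(p, aabb, #)
  read a, top #: go to q, push YX# → (q, abb, YX#)
  read a, top Y: go to r, push YY → (r, bb, YYX#)
  read b, top Y: go to r, push ε → (r, b, YX#)
  read b, top Y: go to r, push ε → (r, ε, X#)
  ε-move, top X: go to t, push ε → (t, ε, #)
  ε-move, top #: go to t, push ε → (t, ε, ε)
All input consumed and the stack is empty.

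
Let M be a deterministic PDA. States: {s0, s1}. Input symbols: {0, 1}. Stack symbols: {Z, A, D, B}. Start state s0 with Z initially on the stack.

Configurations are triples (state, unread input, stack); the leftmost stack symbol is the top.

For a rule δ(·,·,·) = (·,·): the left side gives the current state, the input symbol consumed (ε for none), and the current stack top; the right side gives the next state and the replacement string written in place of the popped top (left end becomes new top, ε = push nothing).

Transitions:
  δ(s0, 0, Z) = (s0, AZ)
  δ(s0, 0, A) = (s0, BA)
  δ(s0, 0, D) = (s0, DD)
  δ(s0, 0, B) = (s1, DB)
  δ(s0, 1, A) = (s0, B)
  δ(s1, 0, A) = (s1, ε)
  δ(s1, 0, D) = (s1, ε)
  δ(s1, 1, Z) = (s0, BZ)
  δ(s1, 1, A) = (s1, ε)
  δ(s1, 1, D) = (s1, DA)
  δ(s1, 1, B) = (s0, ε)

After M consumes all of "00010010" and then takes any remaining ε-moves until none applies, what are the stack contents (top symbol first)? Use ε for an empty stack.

(s0, 00010010, Z) ⊢ (s0, 0010010, AZ) ⊢ (s0, 010010, BAZ) ⊢ (s1, 10010, DBAZ) ⊢ (s1, 0010, DABAZ) ⊢ (s1, 010, ABAZ) ⊢ (s1, 10, BAZ) ⊢ (s0, 0, AZ) ⊢ (s0, ε, BAZ)
All input consumed in state s0 with stack BAZ.

BAZ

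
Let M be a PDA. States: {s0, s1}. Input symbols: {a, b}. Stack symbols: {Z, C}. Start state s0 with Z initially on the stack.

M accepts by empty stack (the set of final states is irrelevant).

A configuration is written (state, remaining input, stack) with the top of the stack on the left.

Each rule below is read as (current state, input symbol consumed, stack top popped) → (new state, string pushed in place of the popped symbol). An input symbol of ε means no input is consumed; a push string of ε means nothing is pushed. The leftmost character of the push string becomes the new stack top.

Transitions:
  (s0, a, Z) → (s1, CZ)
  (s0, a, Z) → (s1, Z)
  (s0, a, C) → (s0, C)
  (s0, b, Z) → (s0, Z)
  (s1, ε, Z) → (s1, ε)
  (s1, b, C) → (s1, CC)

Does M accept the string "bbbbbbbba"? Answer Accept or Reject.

One accepting computation: (s0, bbbbbbbba, Z) ⊢ (s0, bbbbbbba, Z) ⊢ (s0, bbbbbba, Z) ⊢ (s0, bbbbba, Z) ⊢ (s0, bbbba, Z) ⊢ (s0, bbba, Z) ⊢ (s0, bba, Z) ⊢ (s0, ba, Z) ⊢ (s0, a, Z) ⊢ (s1, ε, Z) ⊢ (s1, ε, ε)
All input consumed and the stack is empty.

Accept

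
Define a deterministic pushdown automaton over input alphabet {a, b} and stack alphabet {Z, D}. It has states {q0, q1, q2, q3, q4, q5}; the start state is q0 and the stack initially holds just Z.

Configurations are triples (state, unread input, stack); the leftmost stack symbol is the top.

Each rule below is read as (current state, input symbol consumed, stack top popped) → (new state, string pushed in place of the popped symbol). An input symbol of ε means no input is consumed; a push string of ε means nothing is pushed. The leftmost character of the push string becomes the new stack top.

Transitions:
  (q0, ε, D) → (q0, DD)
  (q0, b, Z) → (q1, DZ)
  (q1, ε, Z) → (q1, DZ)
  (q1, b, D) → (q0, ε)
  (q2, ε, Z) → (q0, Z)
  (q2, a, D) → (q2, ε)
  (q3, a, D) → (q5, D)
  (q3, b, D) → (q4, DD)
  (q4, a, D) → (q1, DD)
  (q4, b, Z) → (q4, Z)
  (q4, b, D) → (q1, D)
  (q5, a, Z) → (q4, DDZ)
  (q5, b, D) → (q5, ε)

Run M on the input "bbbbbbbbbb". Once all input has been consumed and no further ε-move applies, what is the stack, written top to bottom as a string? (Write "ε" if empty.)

(q0, bbbbbbbbbb, Z)
  read b, top Z: go to q1, push DZ → (q1, bbbbbbbbb, DZ)
  read b, top D: go to q0, push ε → (q0, bbbbbbbb, Z)
  read b, top Z: go to q1, push DZ → (q1, bbbbbbb, DZ)
  read b, top D: go to q0, push ε → (q0, bbbbbb, Z)
  read b, top Z: go to q1, push DZ → (q1, bbbbb, DZ)
  read b, top D: go to q0, push ε → (q0, bbbb, Z)
  read b, top Z: go to q1, push DZ → (q1, bbb, DZ)
  read b, top D: go to q0, push ε → (q0, bb, Z)
  read b, top Z: go to q1, push DZ → (q1, b, DZ)
  read b, top D: go to q0, push ε → (q0, ε, Z)
All input consumed in state q0 with stack Z.

Z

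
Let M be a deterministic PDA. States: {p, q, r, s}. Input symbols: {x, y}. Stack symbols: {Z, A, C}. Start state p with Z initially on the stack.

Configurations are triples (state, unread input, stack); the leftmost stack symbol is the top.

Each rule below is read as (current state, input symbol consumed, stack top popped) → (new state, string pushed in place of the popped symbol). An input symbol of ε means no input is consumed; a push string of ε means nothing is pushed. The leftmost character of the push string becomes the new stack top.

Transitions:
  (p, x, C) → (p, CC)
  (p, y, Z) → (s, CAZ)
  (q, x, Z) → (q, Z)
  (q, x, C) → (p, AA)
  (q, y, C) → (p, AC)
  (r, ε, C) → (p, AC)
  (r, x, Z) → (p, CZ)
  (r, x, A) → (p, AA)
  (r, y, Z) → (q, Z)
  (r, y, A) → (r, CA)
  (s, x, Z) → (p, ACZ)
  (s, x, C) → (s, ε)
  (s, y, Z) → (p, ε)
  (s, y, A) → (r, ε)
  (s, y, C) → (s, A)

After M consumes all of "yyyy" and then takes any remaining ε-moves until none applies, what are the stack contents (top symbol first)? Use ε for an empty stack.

ACAZ

(p, yyyy, Z)
  read y, top Z: go to s, push CAZ → (s, yyy, CAZ)
  read y, top C: go to s, push A → (s, yy, AAZ)
  read y, top A: go to r, push ε → (r, y, AZ)
  read y, top A: go to r, push CA → (r, ε, CAZ)
  ε-move, top C: go to p, push AC → (p, ε, ACAZ)
All input consumed in state p with stack ACAZ.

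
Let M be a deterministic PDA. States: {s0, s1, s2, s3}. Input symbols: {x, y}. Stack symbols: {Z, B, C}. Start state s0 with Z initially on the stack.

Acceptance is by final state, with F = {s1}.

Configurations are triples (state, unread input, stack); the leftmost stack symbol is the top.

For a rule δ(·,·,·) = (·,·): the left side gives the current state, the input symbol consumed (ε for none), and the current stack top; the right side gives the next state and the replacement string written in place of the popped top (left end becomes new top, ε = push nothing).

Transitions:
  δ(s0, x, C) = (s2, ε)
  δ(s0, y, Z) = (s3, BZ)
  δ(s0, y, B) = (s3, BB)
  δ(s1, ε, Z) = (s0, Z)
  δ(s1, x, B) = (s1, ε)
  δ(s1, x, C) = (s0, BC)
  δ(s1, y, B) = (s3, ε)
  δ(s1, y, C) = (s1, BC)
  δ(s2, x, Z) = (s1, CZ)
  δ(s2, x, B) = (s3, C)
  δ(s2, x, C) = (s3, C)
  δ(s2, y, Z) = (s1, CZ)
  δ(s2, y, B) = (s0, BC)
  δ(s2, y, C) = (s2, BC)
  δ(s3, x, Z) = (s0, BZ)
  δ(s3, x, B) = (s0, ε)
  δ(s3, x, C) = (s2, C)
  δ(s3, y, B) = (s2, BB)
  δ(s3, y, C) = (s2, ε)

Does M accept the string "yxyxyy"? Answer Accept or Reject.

(s0, yxyxyy, Z)
  read y, top Z: go to s3, push BZ → (s3, xyxyy, BZ)
  read x, top B: go to s0, push ε → (s0, yxyy, Z)
  read y, top Z: go to s3, push BZ → (s3, xyy, BZ)
  read x, top B: go to s0, push ε → (s0, yy, Z)
  read y, top Z: go to s3, push BZ → (s3, y, BZ)
  read y, top B: go to s2, push BB → (s2, ε, BBZ)
All input consumed; state s2 ∉ F and no further ε-move applies.

Reject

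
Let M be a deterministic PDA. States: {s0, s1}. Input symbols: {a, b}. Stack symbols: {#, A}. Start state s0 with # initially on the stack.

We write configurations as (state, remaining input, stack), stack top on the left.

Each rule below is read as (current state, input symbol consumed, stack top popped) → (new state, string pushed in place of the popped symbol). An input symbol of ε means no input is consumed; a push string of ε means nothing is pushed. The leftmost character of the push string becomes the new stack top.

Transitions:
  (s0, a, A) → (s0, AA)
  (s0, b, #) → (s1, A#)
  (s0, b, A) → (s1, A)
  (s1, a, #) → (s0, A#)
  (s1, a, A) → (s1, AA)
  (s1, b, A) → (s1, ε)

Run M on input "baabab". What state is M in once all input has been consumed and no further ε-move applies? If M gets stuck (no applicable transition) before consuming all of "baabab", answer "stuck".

s1

(s0, baabab, #) ⊢ (s1, aabab, A#) ⊢ (s1, abab, AA#) ⊢ (s1, bab, AAA#) ⊢ (s1, ab, AA#) ⊢ (s1, b, AAA#) ⊢ (s1, ε, AA#)
All input consumed; M is in state s1.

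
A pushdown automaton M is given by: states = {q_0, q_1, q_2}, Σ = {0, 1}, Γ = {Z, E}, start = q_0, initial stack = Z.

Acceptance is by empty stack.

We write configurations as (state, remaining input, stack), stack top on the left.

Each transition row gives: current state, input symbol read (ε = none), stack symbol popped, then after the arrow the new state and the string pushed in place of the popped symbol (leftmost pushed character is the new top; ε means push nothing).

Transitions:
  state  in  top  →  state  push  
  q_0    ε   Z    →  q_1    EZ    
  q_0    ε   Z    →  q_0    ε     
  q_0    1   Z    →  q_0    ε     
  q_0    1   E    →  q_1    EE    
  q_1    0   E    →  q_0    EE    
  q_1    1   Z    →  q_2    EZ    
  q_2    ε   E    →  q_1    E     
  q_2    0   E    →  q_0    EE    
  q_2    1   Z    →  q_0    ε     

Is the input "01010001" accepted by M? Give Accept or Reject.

No computation consumes all input and empties the stack.

Reject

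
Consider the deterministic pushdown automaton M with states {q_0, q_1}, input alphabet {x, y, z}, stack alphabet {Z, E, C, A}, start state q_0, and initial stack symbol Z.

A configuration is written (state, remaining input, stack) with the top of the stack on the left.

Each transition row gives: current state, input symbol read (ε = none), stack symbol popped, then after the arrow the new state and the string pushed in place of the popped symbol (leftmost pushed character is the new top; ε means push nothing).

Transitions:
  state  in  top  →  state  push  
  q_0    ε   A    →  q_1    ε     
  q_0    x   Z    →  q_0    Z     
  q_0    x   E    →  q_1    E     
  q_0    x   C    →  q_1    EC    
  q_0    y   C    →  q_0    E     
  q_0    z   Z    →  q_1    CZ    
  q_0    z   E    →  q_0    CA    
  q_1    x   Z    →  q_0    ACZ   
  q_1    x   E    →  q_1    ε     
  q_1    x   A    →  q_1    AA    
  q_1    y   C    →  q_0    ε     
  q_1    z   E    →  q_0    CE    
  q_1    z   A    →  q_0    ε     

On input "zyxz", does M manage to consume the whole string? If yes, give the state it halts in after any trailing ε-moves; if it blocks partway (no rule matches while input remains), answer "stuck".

(q_0, zyxz, Z)
  read z, top Z: go to q_1, push CZ → (q_1, yxz, CZ)
  read y, top C: go to q_0, push ε → (q_0, xz, Z)
  read x, top Z: go to q_0, push Z → (q_0, z, Z)
  read z, top Z: go to q_1, push CZ → (q_1, ε, CZ)
All input consumed; M is in state q_1.

q_1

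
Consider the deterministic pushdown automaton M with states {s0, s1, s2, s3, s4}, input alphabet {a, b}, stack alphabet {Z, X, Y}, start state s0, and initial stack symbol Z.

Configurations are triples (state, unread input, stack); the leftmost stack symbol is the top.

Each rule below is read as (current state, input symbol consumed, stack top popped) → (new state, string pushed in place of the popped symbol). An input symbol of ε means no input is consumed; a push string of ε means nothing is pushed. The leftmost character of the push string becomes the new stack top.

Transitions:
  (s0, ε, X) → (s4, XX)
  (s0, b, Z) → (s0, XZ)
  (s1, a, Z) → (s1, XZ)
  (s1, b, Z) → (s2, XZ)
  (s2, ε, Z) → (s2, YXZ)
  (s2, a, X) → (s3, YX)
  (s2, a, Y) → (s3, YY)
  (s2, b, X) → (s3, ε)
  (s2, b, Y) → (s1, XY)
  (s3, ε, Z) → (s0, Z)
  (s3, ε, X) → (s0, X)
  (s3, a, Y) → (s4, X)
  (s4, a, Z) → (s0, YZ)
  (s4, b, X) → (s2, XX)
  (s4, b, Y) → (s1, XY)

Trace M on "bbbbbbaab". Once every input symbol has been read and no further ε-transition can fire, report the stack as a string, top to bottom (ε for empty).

(s0, bbbbbbaab, Z)
  read b, top Z: go to s0, push XZ → (s0, bbbbbaab, XZ)
  ε-move, top X: go to s4, push XX → (s4, bbbbbaab, XXZ)
  read b, top X: go to s2, push XX → (s2, bbbbaab, XXXZ)
  read b, top X: go to s3, push ε → (s3, bbbaab, XXZ)
  ε-move, top X: go to s0, push X → (s0, bbbaab, XXZ)
  ε-move, top X: go to s4, push XX → (s4, bbbaab, XXXZ)
  read b, top X: go to s2, push XX → (s2, bbaab, XXXXZ)
  read b, top X: go to s3, push ε → (s3, baab, XXXZ)
  ε-move, top X: go to s0, push X → (s0, baab, XXXZ)
  ε-move, top X: go to s4, push XX → (s4, baab, XXXXZ)
  read b, top X: go to s2, push XX → (s2, aab, XXXXXZ)
  read a, top X: go to s3, push YX → (s3, ab, YXXXXXZ)
  read a, top Y: go to s4, push X → (s4, b, XXXXXXZ)
  read b, top X: go to s2, push XX → (s2, ε, XXXXXXXZ)
All input consumed in state s2 with stack XXXXXXXZ.

XXXXXXXZ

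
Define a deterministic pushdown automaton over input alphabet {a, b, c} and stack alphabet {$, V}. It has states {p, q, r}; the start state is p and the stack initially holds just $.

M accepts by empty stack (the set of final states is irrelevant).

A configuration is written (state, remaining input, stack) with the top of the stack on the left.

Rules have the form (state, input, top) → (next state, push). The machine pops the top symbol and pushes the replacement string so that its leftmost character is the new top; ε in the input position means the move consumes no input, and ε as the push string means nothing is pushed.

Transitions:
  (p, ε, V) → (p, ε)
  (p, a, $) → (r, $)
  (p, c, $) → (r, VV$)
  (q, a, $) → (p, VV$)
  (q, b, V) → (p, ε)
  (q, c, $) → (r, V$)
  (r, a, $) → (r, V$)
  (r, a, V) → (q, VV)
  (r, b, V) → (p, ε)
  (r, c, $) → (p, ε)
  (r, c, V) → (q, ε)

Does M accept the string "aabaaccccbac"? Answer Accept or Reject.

Accept

(p, aabaaccccbac, $)
  read a, top $: go to r, push $ → (r, abaaccccbac, $)
  read a, top $: go to r, push V$ → (r, baaccccbac, V$)
  read b, top V: go to p, push ε → (p, aaccccbac, $)
  read a, top $: go to r, push $ → (r, accccbac, $)
  read a, top $: go to r, push V$ → (r, ccccbac, V$)
  read c, top V: go to q, push ε → (q, cccbac, $)
  read c, top $: go to r, push V$ → (r, ccbac, V$)
  read c, top V: go to q, push ε → (q, cbac, $)
  read c, top $: go to r, push V$ → (r, bac, V$)
  read b, top V: go to p, push ε → (p, ac, $)
  read a, top $: go to r, push $ → (r, c, $)
  read c, top $: go to p, push ε → (p, ε, ε)
All input consumed and the stack is empty.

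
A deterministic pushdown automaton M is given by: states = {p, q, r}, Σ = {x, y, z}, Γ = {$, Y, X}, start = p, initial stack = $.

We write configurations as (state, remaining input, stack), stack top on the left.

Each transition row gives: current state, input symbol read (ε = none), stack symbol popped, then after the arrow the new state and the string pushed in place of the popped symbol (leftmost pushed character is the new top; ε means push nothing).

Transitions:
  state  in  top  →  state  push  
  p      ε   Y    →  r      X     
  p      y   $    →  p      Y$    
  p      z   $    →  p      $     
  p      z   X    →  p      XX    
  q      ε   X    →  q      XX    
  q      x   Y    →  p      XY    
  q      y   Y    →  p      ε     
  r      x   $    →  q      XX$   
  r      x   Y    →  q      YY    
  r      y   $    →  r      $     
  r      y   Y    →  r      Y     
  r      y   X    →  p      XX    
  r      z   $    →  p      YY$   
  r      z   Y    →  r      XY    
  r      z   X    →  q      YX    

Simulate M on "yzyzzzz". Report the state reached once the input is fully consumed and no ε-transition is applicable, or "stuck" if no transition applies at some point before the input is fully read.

(p, yzyzzzz, $)
  read y, top $: go to p, push Y$ → (p, zyzzzz, Y$)
  ε-move, top Y: go to r, push X → (r, zyzzzz, X$)
  read z, top X: go to q, push YX → (q, yzzzz, YX$)
  read y, top Y: go to p, push ε → (p, zzzz, X$)
  read z, top X: go to p, push XX → (p, zzz, XX$)
  read z, top X: go to p, push XX → (p, zz, XXX$)
  read z, top X: go to p, push XX → (p, z, XXXX$)
  read z, top X: go to p, push XX → (p, ε, XXXXX$)
All input consumed; M is in state p.

p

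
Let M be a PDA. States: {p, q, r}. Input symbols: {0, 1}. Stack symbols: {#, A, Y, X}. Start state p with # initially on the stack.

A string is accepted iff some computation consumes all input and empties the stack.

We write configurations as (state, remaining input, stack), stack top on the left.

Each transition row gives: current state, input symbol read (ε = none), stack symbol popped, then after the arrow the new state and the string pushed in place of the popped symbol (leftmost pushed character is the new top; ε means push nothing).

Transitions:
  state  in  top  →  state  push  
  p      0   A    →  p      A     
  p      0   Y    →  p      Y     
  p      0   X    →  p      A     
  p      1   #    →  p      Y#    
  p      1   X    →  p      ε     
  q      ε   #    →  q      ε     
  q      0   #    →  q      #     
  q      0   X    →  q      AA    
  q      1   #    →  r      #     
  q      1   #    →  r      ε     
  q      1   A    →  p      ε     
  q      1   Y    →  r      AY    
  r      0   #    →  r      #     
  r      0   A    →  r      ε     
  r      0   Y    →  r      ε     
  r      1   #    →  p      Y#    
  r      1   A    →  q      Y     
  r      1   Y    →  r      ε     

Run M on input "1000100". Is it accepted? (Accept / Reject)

No computation consumes all input and empties the stack.

Reject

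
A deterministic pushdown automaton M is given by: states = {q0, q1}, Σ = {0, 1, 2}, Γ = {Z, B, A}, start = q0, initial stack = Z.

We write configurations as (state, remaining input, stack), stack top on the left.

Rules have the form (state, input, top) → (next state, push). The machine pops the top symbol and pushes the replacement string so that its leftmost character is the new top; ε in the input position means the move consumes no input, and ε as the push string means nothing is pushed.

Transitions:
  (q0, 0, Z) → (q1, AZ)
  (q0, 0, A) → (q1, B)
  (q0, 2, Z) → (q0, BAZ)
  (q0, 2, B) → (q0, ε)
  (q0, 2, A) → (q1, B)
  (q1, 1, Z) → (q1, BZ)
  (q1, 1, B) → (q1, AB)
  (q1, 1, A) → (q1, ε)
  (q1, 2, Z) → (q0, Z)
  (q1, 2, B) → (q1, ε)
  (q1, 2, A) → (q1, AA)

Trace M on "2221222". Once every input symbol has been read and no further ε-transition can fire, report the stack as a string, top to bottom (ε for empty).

(q0, 2221222, Z)
  read 2, top Z: go to q0, push BAZ → (q0, 221222, BAZ)
  read 2, top B: go to q0, push ε → (q0, 21222, AZ)
  read 2, top A: go to q1, push B → (q1, 1222, BZ)
  read 1, top B: go to q1, push AB → (q1, 222, ABZ)
  read 2, top A: go to q1, push AA → (q1, 22, AABZ)
  read 2, top A: go to q1, push AA → (q1, 2, AAABZ)
  read 2, top A: go to q1, push AA → (q1, ε, AAAABZ)
All input consumed in state q1 with stack AAAABZ.

AAAABZ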